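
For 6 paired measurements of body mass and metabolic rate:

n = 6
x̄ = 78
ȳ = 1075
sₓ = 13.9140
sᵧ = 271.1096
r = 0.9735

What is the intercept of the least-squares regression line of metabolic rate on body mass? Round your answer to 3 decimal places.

b = r · sᵧ/sₓ = 0.9735 · 271.1096/13.914 = 18.968319
a = ȳ − b·x̄ = 1075 − 18.968319·78 = -404.528910

-404.529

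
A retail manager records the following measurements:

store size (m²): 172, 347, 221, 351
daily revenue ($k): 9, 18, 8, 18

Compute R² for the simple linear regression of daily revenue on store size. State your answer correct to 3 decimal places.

n = 4, Σx = 1091, Σy = 53, Σxy = 15880, Σx² = 322035, Σy² = 793
Sxx = Σx² − (Σx)²/n = 322035 − 297570.25 = 24464.75
Sxy = Σxy − (Σx)(Σy)/n = 15880 − 14455.75 = 1424.25
Syy = Σy² − (Σy)²/n = 793 − 702.25 = 90.75
R² = Sxy²/(Sxx·Syy) = (1424.25)²/(24464.75·90.75) = 0.913661

0.914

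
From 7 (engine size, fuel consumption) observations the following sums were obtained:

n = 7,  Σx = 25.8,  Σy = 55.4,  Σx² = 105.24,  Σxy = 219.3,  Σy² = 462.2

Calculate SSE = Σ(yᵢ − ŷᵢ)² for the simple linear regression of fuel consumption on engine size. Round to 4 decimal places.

Sxx = Σx² − (Σx)²/n = 105.24 − 95.091429 = 10.148571
Sxy = Σxy − (Σx)(Σy)/n = 219.3 − 204.188571 = 15.111429
Syy = Σy² − (Σy)²/n = 462.2 − 438.451429 = 23.748571
b = Sxy/Sxx = 15.111429/10.148571 = 1.489020
SSE = Syy − b·Sxy = 23.748571 − 1.489020·15.111429 = 1.247348

1.2473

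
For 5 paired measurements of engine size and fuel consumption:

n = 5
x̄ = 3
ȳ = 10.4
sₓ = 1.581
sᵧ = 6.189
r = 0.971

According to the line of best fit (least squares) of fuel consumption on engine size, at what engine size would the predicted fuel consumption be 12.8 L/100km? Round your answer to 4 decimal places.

b = r · sᵧ/sₓ = 0.971 · 6.189/1.581 = 3.801087
a = ȳ − b·x̄ = 10.4 − 3.801087·3 = -1.003262
Set a + b·x = 12.8: x = (12.8 − (-1.003262)) / 3.801087 = 3.631398

3.6314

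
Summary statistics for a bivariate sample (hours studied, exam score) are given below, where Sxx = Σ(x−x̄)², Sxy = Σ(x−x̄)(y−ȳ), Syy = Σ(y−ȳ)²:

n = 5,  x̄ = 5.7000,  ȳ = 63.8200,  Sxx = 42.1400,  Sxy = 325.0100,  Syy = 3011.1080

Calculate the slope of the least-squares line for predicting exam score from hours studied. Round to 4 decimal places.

b = Sxy/Sxx = 325.01/42.14 = 7.712625

7.7126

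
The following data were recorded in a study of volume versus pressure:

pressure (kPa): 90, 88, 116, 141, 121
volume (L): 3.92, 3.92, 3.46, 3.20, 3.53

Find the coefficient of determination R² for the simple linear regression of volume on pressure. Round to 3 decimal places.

n = 5, Σx = 556, Σy = 18.03, Σxy = 1977.45, Σx² = 63822, Σy² = 65.4053
Sxx = Σx² − (Σx)²/n = 63822 − 61827.2 = 1994.8
Sxy = Σxy − (Σx)(Σy)/n = 1977.45 − 2004.936 = -27.486
Syy = Σy² − (Σy)²/n = 65.4053 − 65.01618 = 0.38912
R² = Sxy²/(Sxx·Syy) = (-27.486)²/(1994.8·0.38912) = 0.973285

0.973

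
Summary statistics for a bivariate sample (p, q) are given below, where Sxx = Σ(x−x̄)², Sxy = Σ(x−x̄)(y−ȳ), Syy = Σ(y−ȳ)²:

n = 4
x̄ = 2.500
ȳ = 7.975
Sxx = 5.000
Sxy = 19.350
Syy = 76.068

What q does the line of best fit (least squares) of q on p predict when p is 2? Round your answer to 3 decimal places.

6.040

b = Sxy/Sxx = 19.35/5 = 3.87
a = ȳ − b·x̄ = 7.975 − 3.87·2.5 = -1.7
ŷ(2) = a + b·2 = -1.7 + 3.87·2 = 6.04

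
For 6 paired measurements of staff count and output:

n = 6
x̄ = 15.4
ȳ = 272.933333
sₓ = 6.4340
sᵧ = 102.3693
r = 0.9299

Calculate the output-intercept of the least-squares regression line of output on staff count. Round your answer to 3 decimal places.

45.085

b = r · sᵧ/sₓ = 0.9299 · 102.3693/6.434 = 14.795339
a = ȳ − b·x̄ = 272.933333 − 14.795339·15.4 = 45.085110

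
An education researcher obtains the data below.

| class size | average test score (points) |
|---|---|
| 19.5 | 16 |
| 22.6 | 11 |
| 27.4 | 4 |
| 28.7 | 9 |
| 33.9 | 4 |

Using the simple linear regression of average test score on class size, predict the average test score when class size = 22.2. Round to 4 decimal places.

n = 5, Σx = 132.1, Σy = 44, Σxy = 1064.1, Σx² = 3614.67
Sxx = Σx² − (Σx)²/n = 3614.67 − 3490.082 = 124.588
Sxy = Σxy − (Σx)(Σy)/n = 1064.1 − 1162.48 = -98.38
b = Sxy/Sxx = -98.38/124.588 = -0.789643
a = ȳ − b·x̄ = 8.8 − (-0.789643)·26.42 = 29.662359
ŷ(22.2) = a + b·22.2 = 29.662359 + (-0.789643)·22.2 = 12.132292

12.1323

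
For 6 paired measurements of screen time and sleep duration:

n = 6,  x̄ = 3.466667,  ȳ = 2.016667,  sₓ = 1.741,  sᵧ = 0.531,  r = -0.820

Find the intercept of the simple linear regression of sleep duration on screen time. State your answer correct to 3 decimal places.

b = r · sᵧ/sₓ = -0.82 · 0.531/1.741 = -0.250098
a = ȳ − b·x̄ = 2.016667 − (-0.250098)·3.466667 = 2.883672

2.884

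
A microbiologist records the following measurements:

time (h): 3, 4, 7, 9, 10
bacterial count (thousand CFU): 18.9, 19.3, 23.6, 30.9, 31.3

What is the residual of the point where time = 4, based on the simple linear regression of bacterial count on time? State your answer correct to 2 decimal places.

n = 5, Σx = 33, Σy = 124, Σxy = 890.2, Σx² = 255
Sxx = Σx² − (Σx)²/n = 255 − 217.8 = 37.2
Sxy = Σxy − (Σx)(Σy)/n = 890.2 − 818.4 = 71.8
b = Sxy/Sxx = 71.8/37.2 = 1.930108
a = ȳ − b·x̄ = 24.8 − 1.930108·6.6 = 12.061290
ŷ(4) = 12.061290 + 1.930108·4 = 19.781720
residual = y − ŷ = 19.3 − 19.781720 = -0.481720

-0.48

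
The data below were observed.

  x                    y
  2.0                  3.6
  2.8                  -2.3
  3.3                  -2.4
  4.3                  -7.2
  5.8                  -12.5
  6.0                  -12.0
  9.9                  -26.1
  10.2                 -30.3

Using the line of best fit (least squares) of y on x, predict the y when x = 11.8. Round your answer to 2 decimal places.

-34.88

n = 8, Σx = 44.3, Σy = -89.2, Σxy = -750.07, Σx² = 312.91
Sxx = Σx² − (Σx)²/n = 312.91 − 245.31125 = 67.59875
Sxy = Σxy − (Σx)(Σy)/n = -750.07 − (-493.945) = -256.125
b = Sxy/Sxx = -256.125/67.59875 = -3.788901
a = ȳ − b·x̄ = -11.15 − (-3.788901)·5.5375 = 9.831042
ŷ(11.8) = a + b·11.8 = 9.831042 + (-3.788901)·11.8 = -34.877995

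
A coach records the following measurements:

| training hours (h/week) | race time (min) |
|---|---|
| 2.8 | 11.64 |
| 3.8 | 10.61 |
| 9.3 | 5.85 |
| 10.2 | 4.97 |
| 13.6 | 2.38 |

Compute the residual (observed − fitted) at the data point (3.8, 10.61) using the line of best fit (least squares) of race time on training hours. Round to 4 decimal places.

n = 5, Σx = 39.7, Σy = 35.45, Σxy = 210.377, Σx² = 397.77
Sxx = Σx² − (Σx)²/n = 397.77 − 315.218 = 82.552
Sxy = Σxy − (Σx)(Σy)/n = 210.377 − 281.473 = -71.096
b = Sxy/Sxx = -71.096/82.552 = -0.861227
a = ȳ − b·x̄ = 7.09 − (-0.861227)·7.94 = 13.928141
ŷ(3.8) = 13.928141 + (-0.861227)·3.8 = 10.655479
residual = y − ŷ = 10.61 − 10.655479 = -0.045479

-0.0455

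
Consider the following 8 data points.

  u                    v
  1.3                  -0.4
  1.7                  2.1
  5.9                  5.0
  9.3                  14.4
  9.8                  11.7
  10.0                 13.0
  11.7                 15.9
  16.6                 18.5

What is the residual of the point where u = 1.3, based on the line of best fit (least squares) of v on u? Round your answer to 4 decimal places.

-1.3707

n = 8, Σx = 66.3, Σy = 80.2, Σxy = 904.26, Σx² = 734.37
Sxx = Σx² − (Σx)²/n = 734.37 − 549.46125 = 184.90875
Sxy = Σxy − (Σx)(Σy)/n = 904.26 − 664.6575 = 239.6025
b = Sxy/Sxx = 239.6025/184.90875 = 1.295788
a = ȳ − b·x̄ = 10.025 − 1.295788·8.2875 = -0.713841
ŷ(1.3) = -0.713841 + 1.295788·1.3 = 0.970683
residual = y − ŷ = -0.4 − 0.970683 = -1.370683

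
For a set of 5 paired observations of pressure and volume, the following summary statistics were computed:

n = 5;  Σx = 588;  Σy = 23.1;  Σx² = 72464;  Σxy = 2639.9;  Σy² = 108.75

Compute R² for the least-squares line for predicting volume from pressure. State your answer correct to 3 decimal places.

0.874

Sxx = Σx² − (Σx)²/n = 72464 − 69148.8 = 3315.2
Sxy = Σxy − (Σx)(Σy)/n = 2639.9 − 2716.56 = -76.66
Syy = Σy² − (Σy)²/n = 108.75 − 106.722 = 2.028
R² = Sxy²/(Sxx·Syy) = (-76.66)²/(3315.2·2.028) = 0.874098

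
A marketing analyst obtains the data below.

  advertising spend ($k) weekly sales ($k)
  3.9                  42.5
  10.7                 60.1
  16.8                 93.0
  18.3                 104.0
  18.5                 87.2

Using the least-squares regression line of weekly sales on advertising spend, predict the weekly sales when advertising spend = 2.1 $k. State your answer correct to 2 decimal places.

32.92

n = 5, Σx = 68.2, Σy = 386.8, Σxy = 5887.62, Σx² = 1089.08
Sxx = Σx² − (Σx)²/n = 1089.08 − 930.248 = 158.832
Sxy = Σxy − (Σx)(Σy)/n = 5887.62 − 5275.952 = 611.668
b = Sxy/Sxx = 611.668/158.832 = 3.851038
a = ȳ − b·x̄ = 77.36 − 3.851038·13.64 = 24.831847
ŷ(2.1) = a + b·2.1 = 24.831847 + 3.851038·2.1 = 32.919026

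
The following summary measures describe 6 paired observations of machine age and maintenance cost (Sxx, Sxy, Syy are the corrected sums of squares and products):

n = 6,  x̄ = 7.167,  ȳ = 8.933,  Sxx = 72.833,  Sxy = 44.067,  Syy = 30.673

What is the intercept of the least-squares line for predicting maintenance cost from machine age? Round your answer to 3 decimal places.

4.597

b = Sxy/Sxx = 44.067/72.833 = 0.605042
a = ȳ − b·x̄ = 8.933 − 0.605042·7.167 = 4.596666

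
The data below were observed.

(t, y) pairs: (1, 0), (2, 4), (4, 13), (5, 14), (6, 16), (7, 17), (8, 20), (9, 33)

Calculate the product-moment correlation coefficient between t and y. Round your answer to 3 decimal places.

n = 8, Σx = 42, Σy = 117, Σxy = 802, Σx² = 276, Σy² = 2415
Sxx = Σx² − (Σx)²/n = 276 − 220.5 = 55.5
Sxy = Σxy − (Σx)(Σy)/n = 802 − 614.25 = 187.75
Syy = Σy² − (Σy)²/n = 2415 − 1711.125 = 703.875
r = Sxy/√(Sxx·Syy) = 187.75/√(39065.0625) = 187.75/197.648836 = 0.949917

0.950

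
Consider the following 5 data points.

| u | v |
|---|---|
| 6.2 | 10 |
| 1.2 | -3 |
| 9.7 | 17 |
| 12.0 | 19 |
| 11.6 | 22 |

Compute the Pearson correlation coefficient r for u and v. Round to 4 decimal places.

0.9866

n = 5, Σx = 40.7, Σy = 65, Σxy = 706.5, Σx² = 412.53, Σy² = 1243
Sxx = Σx² − (Σx)²/n = 412.53 − 331.298 = 81.232
Sxy = Σxy − (Σx)(Σy)/n = 706.5 − 529.1 = 177.4
Syy = Σy² − (Σy)²/n = 1243 − 845 = 398
r = Sxy/√(Sxx·Syy) = 177.4/√(32330.336) = 177.4/179.806385 = 0.986617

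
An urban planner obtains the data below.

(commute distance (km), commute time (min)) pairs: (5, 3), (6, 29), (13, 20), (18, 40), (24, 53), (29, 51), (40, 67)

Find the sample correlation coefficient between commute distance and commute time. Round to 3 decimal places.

0.917

n = 7, Σx = 135, Σy = 263, Σxy = 6600, Σx² = 3571, Σy² = 12749
Sxx = Σx² − (Σx)²/n = 3571 − 2603.571429 = 967.428571
Sxy = Σxy − (Σx)(Σy)/n = 6600 − 5072.142857 = 1527.857143
Syy = Σy² − (Σy)²/n = 12749 − 9881.285714 = 2867.714286
r = Sxy/√(Sxx·Syy) = 1527.857143/√(2774308.734694) = 1527.857143/1665.625629 = 0.917287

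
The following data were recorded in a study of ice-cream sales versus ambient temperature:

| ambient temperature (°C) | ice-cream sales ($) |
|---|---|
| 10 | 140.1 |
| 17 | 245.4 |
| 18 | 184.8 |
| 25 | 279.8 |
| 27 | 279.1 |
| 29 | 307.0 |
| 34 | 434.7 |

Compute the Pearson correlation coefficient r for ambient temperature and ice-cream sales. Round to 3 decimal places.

n = 7, Σx = 160, Σy = 1870.9, Σxy = 47112.7, Σx² = 4064, Σy² = 553398.15
Sxx = Σx² − (Σx)²/n = 4064 − 3657.142857 = 406.857143
Sxy = Σxy − (Σx)(Σy)/n = 47112.7 − 42763.428571 = 4349.271429
Syy = Σy² − (Σy)²/n = 553398.15 − 500038.115714 = 53360.034286
r = Sxy/√(Sxx·Syy) = 4349.271429/√(21709911.092245) = 4349.271429/4659.389562 = 0.933442

0.933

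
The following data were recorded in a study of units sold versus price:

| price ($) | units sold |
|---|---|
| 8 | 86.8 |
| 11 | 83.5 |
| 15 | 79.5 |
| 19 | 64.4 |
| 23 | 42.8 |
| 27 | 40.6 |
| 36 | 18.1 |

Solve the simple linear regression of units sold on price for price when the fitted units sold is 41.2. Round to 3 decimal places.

26.736

n = 7, Σx = 139, Σy = 415.7, Σxy = 6761.2, Σx² = 3325
Sxx = Σx² − (Σx)²/n = 3325 − 2760.142857 = 564.857143
Sxy = Σxy − (Σx)(Σy)/n = 6761.2 − 8254.614286 = -1493.414286
b = Sxy/Sxx = -1493.414286/564.857143 = -2.643880
a = ȳ − b·x̄ = 59.385714 − (-2.643880)·19.857143 = 111.885610
Set a + b·x = 41.2: x = (41.2 − 111.885610) / (-2.643880) = 26.735563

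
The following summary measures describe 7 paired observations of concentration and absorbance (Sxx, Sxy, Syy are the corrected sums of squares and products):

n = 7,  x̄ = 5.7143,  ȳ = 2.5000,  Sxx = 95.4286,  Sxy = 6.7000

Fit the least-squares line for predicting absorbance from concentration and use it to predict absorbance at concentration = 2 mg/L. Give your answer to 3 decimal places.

2.239

b = Sxy/Sxx = 6.7/95.4286 = 0.070210
a = ȳ − b·x̄ = 2.5 − 0.070210·5.7143 = 2.098802
ŷ(2) = a + b·2 = 2.098802 + 0.070210·2 = 2.239221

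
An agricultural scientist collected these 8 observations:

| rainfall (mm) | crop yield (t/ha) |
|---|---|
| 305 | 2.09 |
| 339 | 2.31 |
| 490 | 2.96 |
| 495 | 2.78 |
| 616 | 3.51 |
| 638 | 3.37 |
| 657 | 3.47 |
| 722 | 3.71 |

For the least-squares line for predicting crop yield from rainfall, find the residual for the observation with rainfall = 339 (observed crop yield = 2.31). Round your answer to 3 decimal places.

0.033

n = 8, Σx = 4262, Σy = 24.2, Σxy = 13517.67, Σx² = 2432504
Sxx = Σx² − (Σx)²/n = 2432504 − 2270580.5 = 161923.5
Sxy = Σxy − (Σx)(Σy)/n = 13517.67 − 12892.55 = 625.12
b = Sxy/Sxx = 625.12/161923.5 = 0.003861
a = ȳ − b·x̄ = 3.025 − 0.003861·532.75 = 0.968271
ŷ(339) = 0.968271 + 0.003861·339 = 2.277011
residual = y − ŷ = 2.31 − 2.277011 = 0.032989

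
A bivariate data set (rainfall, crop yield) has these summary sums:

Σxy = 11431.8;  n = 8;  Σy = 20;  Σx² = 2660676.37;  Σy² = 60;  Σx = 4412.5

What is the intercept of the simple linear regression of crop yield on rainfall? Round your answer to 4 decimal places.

Sxx = Σx² − (Σx)²/n = 2660676.37 − 2433769.53125 = 226906.83875
Sxy = Σxy − (Σx)(Σy)/n = 11431.8 − 11031.25 = 400.55
b = Sxy/Sxx = 400.55/226906.83875 = 0.001765
a = ȳ − b·x̄ = 2.5 − 0.001765·551.5625 = 1.526348

1.5263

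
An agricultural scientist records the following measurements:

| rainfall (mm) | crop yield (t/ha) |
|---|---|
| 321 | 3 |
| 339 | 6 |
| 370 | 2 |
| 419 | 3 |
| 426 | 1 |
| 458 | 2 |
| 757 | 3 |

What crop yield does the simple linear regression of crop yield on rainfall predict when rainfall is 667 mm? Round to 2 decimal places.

n = 7, Σx = 3090, Σy = 20, Σxy = 8607, Σx² = 1494712
Sxx = Σx² − (Σx)²/n = 1494712 − 1364014.285714 = 130697.714286
Sxy = Σxy − (Σx)(Σy)/n = 8607 − 8828.571429 = -221.571429
b = Sxy/Sxx = -221.571429/130697.714286 = -0.001695
a = ȳ − b·x̄ = 2.857143 − (-0.001695)·441.428571 = 3.605495
ŷ(667) = a + b·667 = 3.605495 + (-0.001695)·667 = 2.474732

2.47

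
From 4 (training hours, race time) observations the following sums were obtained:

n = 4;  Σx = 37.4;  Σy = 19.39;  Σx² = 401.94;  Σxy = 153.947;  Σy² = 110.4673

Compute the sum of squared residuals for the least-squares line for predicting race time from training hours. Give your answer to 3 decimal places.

2.159

Sxx = Σx² − (Σx)²/n = 401.94 − 349.69 = 52.25
Sxy = Σxy − (Σx)(Σy)/n = 153.947 − 181.2965 = -27.3495
Syy = Σy² − (Σy)²/n = 110.4673 − 93.993025 = 16.474275
b = Sxy/Sxx = -27.3495/52.25 = -0.523435
SSE = Syy − b·Sxy = 16.474275 − (-0.523435)·(-27.3495) = 2.158578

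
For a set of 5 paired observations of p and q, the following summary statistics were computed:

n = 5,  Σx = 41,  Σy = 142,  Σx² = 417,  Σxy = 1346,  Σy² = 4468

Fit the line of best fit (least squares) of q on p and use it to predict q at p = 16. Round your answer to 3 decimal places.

45.931

Sxx = Σx² − (Σx)²/n = 417 − 336.2 = 80.8
Sxy = Σxy − (Σx)(Σy)/n = 1346 − 1164.4 = 181.6
b = Sxy/Sxx = 181.6/80.8 = 2.247525
a = ȳ − b·x̄ = 28.4 − 2.247525·8.2 = 9.970297
ŷ(16) = a + b·16 = 9.970297 + 2.247525·16 = 45.930693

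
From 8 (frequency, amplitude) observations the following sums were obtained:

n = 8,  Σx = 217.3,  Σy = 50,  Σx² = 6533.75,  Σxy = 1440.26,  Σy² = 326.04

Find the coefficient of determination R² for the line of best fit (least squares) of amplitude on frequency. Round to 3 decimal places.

0.789

Sxx = Σx² − (Σx)²/n = 6533.75 − 5902.41125 = 631.33875
Sxy = Σxy − (Σx)(Σy)/n = 1440.26 − 1358.125 = 82.135
Syy = Σy² − (Σy)²/n = 326.04 − 312.5 = 13.54
R² = Sxy²/(Sxx·Syy) = (82.135)²/(631.33875·13.54) = 0.789179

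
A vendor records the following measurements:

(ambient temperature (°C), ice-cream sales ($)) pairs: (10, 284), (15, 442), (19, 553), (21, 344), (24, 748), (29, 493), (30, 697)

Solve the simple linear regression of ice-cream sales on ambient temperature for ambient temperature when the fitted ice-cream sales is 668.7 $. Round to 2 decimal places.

n = 7, Σx = 148, Σy = 3561, Σxy = 80360, Σx² = 3444
Sxx = Σx² − (Σx)²/n = 3444 − 3129.142857 = 314.857143
Sxy = Σxy − (Σx)(Σy)/n = 80360 − 75289.714286 = 5070.285714
b = Sxy/Sxx = 5070.285714/314.857143 = 16.103448
a = ȳ − b·x̄ = 508.714286 − 16.103448·21.142857 = 168.241379
Set a + b·x = 668.7: x = (668.7 − 168.241379) / 16.103448 = 31.077730

31.08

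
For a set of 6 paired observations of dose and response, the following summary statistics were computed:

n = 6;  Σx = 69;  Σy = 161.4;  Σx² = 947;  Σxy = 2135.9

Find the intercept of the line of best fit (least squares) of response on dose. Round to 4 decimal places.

5.9378

Sxx = Σx² − (Σx)²/n = 947 − 793.5 = 153.5
Sxy = Σxy − (Σx)(Σy)/n = 2135.9 − 1856.1 = 279.8
b = Sxy/Sxx = 279.8/153.5 = 1.822801
a = ȳ − b·x̄ = 26.9 − 1.822801·11.5 = 5.937785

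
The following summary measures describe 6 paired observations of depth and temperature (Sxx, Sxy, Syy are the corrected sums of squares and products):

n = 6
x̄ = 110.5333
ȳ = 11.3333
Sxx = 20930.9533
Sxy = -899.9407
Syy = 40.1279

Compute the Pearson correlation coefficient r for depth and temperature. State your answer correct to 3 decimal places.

r = Sxy/√(Sxx·Syy) = -899.9407/√(839915.200927) = -899.9407/916.468876 = -0.981965

-0.982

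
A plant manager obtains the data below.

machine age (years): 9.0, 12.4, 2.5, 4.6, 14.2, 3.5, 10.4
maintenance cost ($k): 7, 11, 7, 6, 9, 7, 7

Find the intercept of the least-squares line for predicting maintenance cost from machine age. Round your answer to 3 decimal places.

5.608

n = 7, Σx = 56.6, Σy = 54, Σxy = 469.6, Σx² = 584.22
Sxx = Σx² − (Σx)²/n = 584.22 − 457.651429 = 126.568571
Sxy = Σxy − (Σx)(Σy)/n = 469.6 − 436.628571 = 32.971429
b = Sxy/Sxx = 32.971429/126.568571 = 0.260502
a = ȳ − b·x̄ = 7.714286 − 0.260502·8.085714 = 5.607937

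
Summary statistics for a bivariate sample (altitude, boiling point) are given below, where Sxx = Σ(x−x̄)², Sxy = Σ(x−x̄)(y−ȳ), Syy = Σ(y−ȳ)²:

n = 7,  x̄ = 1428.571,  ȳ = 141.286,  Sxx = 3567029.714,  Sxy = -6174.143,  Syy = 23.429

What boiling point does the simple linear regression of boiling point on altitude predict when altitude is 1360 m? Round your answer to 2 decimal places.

141.40

b = Sxy/Sxx = -6174.143/3567029.714 = -0.001731
a = ȳ − b·x̄ = 141.286 − (-0.001731)·1428.571 = 143.758702
ŷ(1360) = a + b·1360 = 143.758702 + (-0.001731)·1360 = 141.404689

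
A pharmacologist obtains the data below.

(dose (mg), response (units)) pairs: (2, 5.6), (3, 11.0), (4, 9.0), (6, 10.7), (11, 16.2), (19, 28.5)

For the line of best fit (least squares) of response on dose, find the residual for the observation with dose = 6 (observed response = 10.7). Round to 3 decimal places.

n = 6, Σx = 45, Σy = 81, Σxy = 864.1, Σx² = 547
Sxx = Σx² − (Σx)²/n = 547 − 337.5 = 209.5
Sxy = Σxy − (Σx)(Σy)/n = 864.1 − 607.5 = 256.6
b = Sxy/Sxx = 256.6/209.5 = 1.224821
a = ȳ − b·x̄ = 13.5 − 1.224821·7.5 = 4.313842
ŷ(6) = 4.313842 + 1.224821·6 = 11.662768
residual = y − ŷ = 10.7 − 11.662768 = -0.962768

-0.963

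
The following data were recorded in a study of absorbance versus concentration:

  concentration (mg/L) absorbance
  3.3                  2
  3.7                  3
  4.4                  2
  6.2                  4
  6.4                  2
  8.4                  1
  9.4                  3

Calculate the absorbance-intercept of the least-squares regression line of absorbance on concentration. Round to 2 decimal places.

n = 7, Σx = 41.8, Σy = 17, Σxy = 100.7, Σx² = 282.26
Sxx = Σx² − (Σx)²/n = 282.26 − 249.605714 = 32.654286
Sxy = Σxy − (Σx)(Σy)/n = 100.7 − 101.514286 = -0.814286
b = Sxy/Sxx = -0.814286/32.654286 = -0.024937
a = ȳ − b·x̄ = 2.428571 − (-0.024937)·5.971429 = 2.577478

2.58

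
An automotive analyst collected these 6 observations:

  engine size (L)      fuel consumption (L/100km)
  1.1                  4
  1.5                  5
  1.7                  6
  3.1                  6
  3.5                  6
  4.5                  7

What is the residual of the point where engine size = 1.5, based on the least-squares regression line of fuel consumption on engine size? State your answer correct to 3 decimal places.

n = 6, Σx = 15.4, Σy = 34, Σxy = 93.2, Σx² = 48.46
Sxx = Σx² − (Σx)²/n = 48.46 − 39.526667 = 8.933333
Sxy = Σxy − (Σx)(Σy)/n = 93.2 − 87.266667 = 5.933333
b = Sxy/Sxx = 5.933333/8.933333 = 0.664179
a = ȳ − b·x̄ = 5.666667 − 0.664179·2.566667 = 3.961940
ŷ(1.5) = 3.961940 + 0.664179·1.5 = 4.958209
residual = y − ŷ = 5 − 4.958209 = 0.041791

0.042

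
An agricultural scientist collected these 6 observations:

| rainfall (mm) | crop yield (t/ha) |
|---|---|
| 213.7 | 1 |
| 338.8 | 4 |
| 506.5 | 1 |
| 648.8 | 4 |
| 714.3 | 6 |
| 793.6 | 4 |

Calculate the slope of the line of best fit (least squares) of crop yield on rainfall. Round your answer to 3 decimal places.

0.006

n = 6, Σx = 3215.7, Σy = 20, Σxy = 12130.8, Σx² = 1977962.27
Sxx = Σx² − (Σx)²/n = 1977962.27 − 1723454.415 = 254507.855
Sxy = Σxy − (Σx)(Σy)/n = 12130.8 − 10719 = 1411.8
b = Sxy/Sxx = 1411.8/254507.855 = 0.005547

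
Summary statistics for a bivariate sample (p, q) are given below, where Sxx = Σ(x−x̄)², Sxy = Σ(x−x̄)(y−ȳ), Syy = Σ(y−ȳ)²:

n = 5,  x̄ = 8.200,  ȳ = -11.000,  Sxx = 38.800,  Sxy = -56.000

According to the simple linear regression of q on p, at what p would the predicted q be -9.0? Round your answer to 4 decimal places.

6.8143

b = Sxy/Sxx = -56/38.8 = -1.443299
a = ȳ − b·x̄ = -11 − (-1.443299)·8.2 = 0.835052
Set a + b·x = -9.0: x = (-9.0 − 0.835052) / (-1.443299) = 6.814286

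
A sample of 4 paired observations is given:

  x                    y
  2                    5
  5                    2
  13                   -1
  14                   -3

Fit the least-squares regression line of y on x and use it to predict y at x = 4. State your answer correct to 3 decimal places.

n = 4, Σx = 34, Σy = 3, Σxy = -35, Σx² = 394
Sxx = Σx² − (Σx)²/n = 394 − 289 = 105
Sxy = Σxy − (Σx)(Σy)/n = -35 − 25.5 = -60.5
b = Sxy/Sxx = -60.5/105 = -0.576190
a = ȳ − b·x̄ = 0.75 − (-0.576190)·8.5 = 5.647619
ŷ(4) = a + b·4 = 5.647619 + (-0.576190)·4 = 3.342857

3.343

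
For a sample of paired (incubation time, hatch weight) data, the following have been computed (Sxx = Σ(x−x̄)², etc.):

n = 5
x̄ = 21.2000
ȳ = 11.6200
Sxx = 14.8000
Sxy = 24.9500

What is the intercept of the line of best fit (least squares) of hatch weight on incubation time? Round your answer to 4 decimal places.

b = Sxy/Sxx = 24.95/14.8 = 1.685811
a = ȳ − b·x̄ = 11.62 − 1.685811·21.2 = -24.119189

-24.1192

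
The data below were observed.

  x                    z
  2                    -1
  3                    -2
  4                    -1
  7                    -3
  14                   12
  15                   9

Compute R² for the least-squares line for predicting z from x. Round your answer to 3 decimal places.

0.813

n = 6, Σx = 45, Σy = 14, Σxy = 270, Σx² = 499, Σy² = 240
Sxx = Σx² − (Σx)²/n = 499 − 337.5 = 161.5
Sxy = Σxy − (Σx)(Σy)/n = 270 − 105 = 165
Syy = Σy² − (Σy)²/n = 240 − 32.666667 = 207.333333
R² = Sxy²/(Sxx·Syy) = (165)²/(161.5·207.333333) = 0.813067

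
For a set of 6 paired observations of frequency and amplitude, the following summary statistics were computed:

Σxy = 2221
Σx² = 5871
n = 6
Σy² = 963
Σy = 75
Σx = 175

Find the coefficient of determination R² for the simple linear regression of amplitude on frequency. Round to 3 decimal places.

Sxx = Σx² − (Σx)²/n = 5871 − 5104.166667 = 766.833333
Sxy = Σxy − (Σx)(Σy)/n = 2221 − 2187.5 = 33.5
Syy = Σy² − (Σy)²/n = 963 − 937.5 = 25.5
R² = Sxy²/(Sxx·Syy) = (33.5)²/(766.833333·25.5) = 0.057392

0.057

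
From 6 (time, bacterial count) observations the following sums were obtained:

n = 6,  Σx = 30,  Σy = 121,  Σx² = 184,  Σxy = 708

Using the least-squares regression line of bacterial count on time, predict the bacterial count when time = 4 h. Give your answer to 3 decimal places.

Sxx = Σx² − (Σx)²/n = 184 − 150 = 34
Sxy = Σxy − (Σx)(Σy)/n = 708 − 605 = 103
b = Sxy/Sxx = 103/34 = 3.029412
a = ȳ − b·x̄ = 20.166667 − 3.029412·5 = 5.019608
ŷ(4) = a + b·4 = 5.019608 + 3.029412·4 = 17.137255

17.137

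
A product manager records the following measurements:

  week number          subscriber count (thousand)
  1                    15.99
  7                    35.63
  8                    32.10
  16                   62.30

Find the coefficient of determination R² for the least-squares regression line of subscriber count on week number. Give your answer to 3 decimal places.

0.976

n = 4, Σx = 32, Σy = 146.02, Σxy = 1519, Σx² = 370, Σy² = 6436.877
Sxx = Σx² − (Σx)²/n = 370 − 256 = 114
Sxy = Σxy − (Σx)(Σy)/n = 1519 − 1168.16 = 350.84
Syy = Σy² − (Σy)²/n = 6436.877 − 5330.4601 = 1106.4169
R² = Sxy²/(Sxx·Syy) = (350.84)²/(114·1106.4169) = 0.975876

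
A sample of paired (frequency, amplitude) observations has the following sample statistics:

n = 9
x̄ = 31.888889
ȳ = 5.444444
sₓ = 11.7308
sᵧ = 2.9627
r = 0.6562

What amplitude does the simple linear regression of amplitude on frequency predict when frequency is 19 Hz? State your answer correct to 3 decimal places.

b = r · sᵧ/sₓ = 0.6562 · 2.9627/11.7308 = 0.165728
a = ȳ − b·x̄ = 5.444444 − 0.165728·31.888889 = 0.159558
ŷ(19) = a + b·19 = 0.159558 + 0.165728·19 = 3.308392

3.308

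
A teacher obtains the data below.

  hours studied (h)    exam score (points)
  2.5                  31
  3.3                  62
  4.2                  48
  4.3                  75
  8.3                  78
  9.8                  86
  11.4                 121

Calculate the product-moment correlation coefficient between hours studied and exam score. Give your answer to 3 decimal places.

0.889

n = 7, Σx = 43.8, Σy = 501, Σxy = 3675.8, Σx² = 348.16, Σy² = 40855
Sxx = Σx² − (Σx)²/n = 348.16 − 274.062857 = 74.097143
Sxy = Σxy − (Σx)(Σy)/n = 3675.8 − 3134.828571 = 540.971429
Syy = Σy² − (Σy)²/n = 40855 − 35857.285714 = 4997.714286
r = Sxy/√(Sxx·Syy) = 540.971429/√(370316.349388) = 540.971429/608.536235 = 0.888972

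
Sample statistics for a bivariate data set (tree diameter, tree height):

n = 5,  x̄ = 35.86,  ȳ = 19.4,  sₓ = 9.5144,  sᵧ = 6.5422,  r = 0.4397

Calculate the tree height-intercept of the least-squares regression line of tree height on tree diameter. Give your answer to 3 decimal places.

8.558

b = r · sᵧ/sₓ = 0.4397 · 6.5422/9.5144 = 0.302342
a = ȳ − b·x̄ = 19.4 − 0.302342·35.86 = 8.558006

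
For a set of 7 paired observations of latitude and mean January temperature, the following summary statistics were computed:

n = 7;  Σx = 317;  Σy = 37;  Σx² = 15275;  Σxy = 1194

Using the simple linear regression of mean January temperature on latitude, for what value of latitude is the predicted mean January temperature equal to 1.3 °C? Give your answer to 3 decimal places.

52.895

Sxx = Σx² − (Σx)²/n = 15275 − 14355.571429 = 919.428571
Sxy = Σxy − (Σx)(Σy)/n = 1194 − 1675.571429 = -481.571429
b = Sxy/Sxx = -481.571429/919.428571 = -0.523773
a = ȳ − b·x̄ = 5.285714 − (-0.523773)·45.285714 = 29.005127
Set a + b·x = 1.3: x = (1.3 − 29.005127) / (-0.523773) = 52.895343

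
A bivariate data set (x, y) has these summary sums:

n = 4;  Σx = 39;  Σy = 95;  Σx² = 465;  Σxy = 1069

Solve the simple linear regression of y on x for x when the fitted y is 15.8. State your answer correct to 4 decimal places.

5.0301

Sxx = Σx² − (Σx)²/n = 465 − 380.25 = 84.75
Sxy = Σxy − (Σx)(Σy)/n = 1069 − 926.25 = 142.75
b = Sxy/Sxx = 142.75/84.75 = 1.684366
a = ȳ − b·x̄ = 23.75 − 1.684366·9.75 = 7.327434
Set a + b·x = 15.8: x = (15.8 − 7.327434) / 1.684366 = 5.030123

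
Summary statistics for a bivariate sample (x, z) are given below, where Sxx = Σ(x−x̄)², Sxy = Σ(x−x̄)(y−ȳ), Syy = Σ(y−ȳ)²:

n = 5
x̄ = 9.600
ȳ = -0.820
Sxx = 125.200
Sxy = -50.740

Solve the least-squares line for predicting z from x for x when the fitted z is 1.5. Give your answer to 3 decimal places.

3.875

b = Sxy/Sxx = -50.74/125.2 = -0.405272
a = ȳ − b·x̄ = -0.82 − (-0.405272)·9.6 = 3.070607
Set a + b·x = 1.5: x = (1.5 − 3.070607) / (-0.405272) = 3.875443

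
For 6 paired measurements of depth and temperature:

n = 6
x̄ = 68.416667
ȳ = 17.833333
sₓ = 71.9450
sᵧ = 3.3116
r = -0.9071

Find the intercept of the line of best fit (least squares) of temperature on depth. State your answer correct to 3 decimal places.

b = r · sᵧ/sₓ = -0.9071 · 3.3116/71.945 = -0.041753
a = ȳ − b·x̄ = 17.833333 − (-0.041753)·68.416667 = 20.689965

20.690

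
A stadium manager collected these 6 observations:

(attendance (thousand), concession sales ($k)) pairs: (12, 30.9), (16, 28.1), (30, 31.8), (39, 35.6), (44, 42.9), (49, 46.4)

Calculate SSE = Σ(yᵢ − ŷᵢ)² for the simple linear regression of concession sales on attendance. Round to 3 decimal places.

48.591

n = 6, Σx = 190, Σy = 215.7, Σxy = 7324, Σx² = 7158, Σy² = 8016.39
Sxx = Σx² − (Σx)²/n = 7158 − 6016.666667 = 1141.333333
Sxy = Σxy − (Σx)(Σy)/n = 7324 − 6830.5 = 493.5
Syy = Σy² − (Σy)²/n = 8016.39 − 7754.415 = 261.975
b = Sxy/Sxx = 493.5/1141.333333 = 0.432389
SSE = Syy − b·Sxy = 261.975 − 0.432389·493.5 = 48.591019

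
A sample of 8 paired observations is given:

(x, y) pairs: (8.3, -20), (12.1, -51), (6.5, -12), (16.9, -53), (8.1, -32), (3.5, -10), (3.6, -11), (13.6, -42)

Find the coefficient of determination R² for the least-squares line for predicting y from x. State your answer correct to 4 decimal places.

0.8711

n = 8, Σx = 72.6, Σy = -231, Σxy = -2661.8, Σx² = 818.94, Σy² = 8963
Sxx = Σx² − (Σx)²/n = 818.94 − 658.845 = 160.095
Sxy = Σxy − (Σx)(Σy)/n = -2661.8 − (-2096.325) = -565.475
Syy = Σy² − (Σy)²/n = 8963 − 6670.125 = 2292.875
R² = Sxy²/(Sxx·Syy) = (-565.475)²/(160.095·2292.875) = 0.871101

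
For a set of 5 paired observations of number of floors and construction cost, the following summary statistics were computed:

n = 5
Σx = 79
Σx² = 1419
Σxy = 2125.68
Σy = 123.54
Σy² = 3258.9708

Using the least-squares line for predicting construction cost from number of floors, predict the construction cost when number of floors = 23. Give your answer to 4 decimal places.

32.0323

Sxx = Σx² − (Σx)²/n = 1419 − 1248.2 = 170.8
Sxy = Σxy − (Σx)(Σy)/n = 2125.68 − 1951.932 = 173.748
b = Sxy/Sxx = 173.748/170.8 = 1.017260
a = ȳ − b·x̄ = 24.708 − 1.017260·15.8 = 8.635293
ŷ(23) = a + b·23 = 8.635293 + 1.017260·23 = 32.032272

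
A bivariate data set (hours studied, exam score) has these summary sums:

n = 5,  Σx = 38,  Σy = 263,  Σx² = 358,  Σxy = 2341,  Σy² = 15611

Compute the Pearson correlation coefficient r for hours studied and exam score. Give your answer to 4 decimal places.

0.9758

Sxx = Σx² − (Σx)²/n = 358 − 288.8 = 69.2
Sxy = Σxy − (Σx)(Σy)/n = 2341 − 1998.8 = 342.2
Syy = Σy² − (Σy)²/n = 15611 − 13833.8 = 1777.2
r = Sxy/√(Sxx·Syy) = 342.2/√(122982.24) = 342.2/350.688238 = 0.975795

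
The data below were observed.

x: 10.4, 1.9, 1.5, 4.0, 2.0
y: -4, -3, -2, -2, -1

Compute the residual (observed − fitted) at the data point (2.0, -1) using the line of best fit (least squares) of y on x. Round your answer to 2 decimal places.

0.95

n = 5, Σx = 19.8, Σy = -12, Σxy = -60.3, Σx² = 134.02
Sxx = Σx² − (Σx)²/n = 134.02 − 78.408 = 55.612
Sxy = Σxy − (Σx)(Σy)/n = -60.3 − (-47.52) = -12.78
b = Sxy/Sxx = -12.78/55.612 = -0.229807
a = ȳ − b·x̄ = -2.4 − (-0.229807)·3.96 = -1.489966
ŷ(2.0) = -1.489966 + (-0.229807)·2 = -1.949579
residual = y − ŷ = -1 − (-1.949579) = 0.949579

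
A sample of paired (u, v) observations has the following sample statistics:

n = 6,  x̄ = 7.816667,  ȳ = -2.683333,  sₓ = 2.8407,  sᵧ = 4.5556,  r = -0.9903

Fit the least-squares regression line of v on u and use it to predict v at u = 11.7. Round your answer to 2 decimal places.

-8.85

b = r · sᵧ/sₓ = -0.9903 · 4.5556/2.8407 = -1.588133
a = ȳ − b·x̄ = -2.683333 − (-1.588133)·7.816667 = 9.730577
ŷ(11.7) = a + b·11.7 = 9.730577 + (-1.588133)·11.7 = -8.850584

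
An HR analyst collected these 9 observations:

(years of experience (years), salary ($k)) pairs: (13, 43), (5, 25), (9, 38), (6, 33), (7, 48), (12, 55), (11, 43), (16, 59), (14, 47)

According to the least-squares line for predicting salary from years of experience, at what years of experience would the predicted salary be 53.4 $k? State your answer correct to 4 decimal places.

n = 9, Σx = 93, Σy = 391, Σxy = 4295, Σx² = 1077
Sxx = Σx² − (Σx)²/n = 1077 − 961 = 116
Sxy = Σxy − (Σx)(Σy)/n = 4295 − 4040.333333 = 254.666667
b = Sxy/Sxx = 254.666667/116 = 2.195402
a = ȳ − b·x̄ = 43.444444 − 2.195402·10.333333 = 20.758621
Set a + b·x = 53.4: x = (53.4 − 20.758621) / 2.195402 = 14.868063

14.8681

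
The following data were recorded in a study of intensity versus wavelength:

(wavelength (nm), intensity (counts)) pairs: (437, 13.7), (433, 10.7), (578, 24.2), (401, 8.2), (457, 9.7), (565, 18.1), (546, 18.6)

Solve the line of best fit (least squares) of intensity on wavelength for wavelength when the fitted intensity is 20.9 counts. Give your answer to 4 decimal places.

n = 7, Σx = 3417, Σy = 103.2, Σxy = 52710.8, Σx² = 1699533
Sxx = Σx² − (Σx)²/n = 1699533 − 1667984.142857 = 31548.857143
Sxy = Σxy − (Σx)(Σy)/n = 52710.8 − 50376.342857 = 2334.457143
b = Sxy/Sxx = 2334.457143/31548.857143 = 0.073995
a = ȳ − b·x̄ = 14.742857 − 0.073995·488.142857 = -21.377265
Set a + b·x = 20.9: x = (20.9 − (-21.377265)) / 0.073995 = 571.353132

571.3531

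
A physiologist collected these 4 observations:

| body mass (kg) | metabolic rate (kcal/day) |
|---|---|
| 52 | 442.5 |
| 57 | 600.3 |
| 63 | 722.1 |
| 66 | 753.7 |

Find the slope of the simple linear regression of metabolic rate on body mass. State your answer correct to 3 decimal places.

22.281

n = 4, Σx = 238, Σy = 2518.6, Σxy = 152463.6, Σx² = 14278
Sxx = Σx² − (Σx)²/n = 14278 − 14161 = 117
Sxy = Σxy − (Σx)(Σy)/n = 152463.6 − 149856.7 = 2606.9
b = Sxy/Sxx = 2606.9/117 = 22.281197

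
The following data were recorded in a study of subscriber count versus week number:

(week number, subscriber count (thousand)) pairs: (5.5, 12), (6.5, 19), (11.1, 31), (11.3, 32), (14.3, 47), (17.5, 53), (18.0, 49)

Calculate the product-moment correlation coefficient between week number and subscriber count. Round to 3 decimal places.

n = 7, Σx = 84.2, Σy = 243, Σxy = 3376.8, Σx² = 1158.14, Σy² = 9909
Sxx = Σx² − (Σx)²/n = 1158.14 − 1012.805714 = 145.334286
Sxy = Σxy − (Σx)(Σy)/n = 3376.8 − 2922.942857 = 453.857143
Syy = Σy² − (Σy)²/n = 9909 − 8435.571429 = 1473.428571
r = Sxy/√(Sxx·Syy) = 453.857143/√(214139.688980) = 453.857143/462.752298 = 0.980778

0.981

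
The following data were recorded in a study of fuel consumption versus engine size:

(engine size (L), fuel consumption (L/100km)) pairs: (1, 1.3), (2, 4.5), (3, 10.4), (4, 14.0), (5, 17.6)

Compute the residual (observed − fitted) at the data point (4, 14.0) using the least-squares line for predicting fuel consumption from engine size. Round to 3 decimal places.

0.230

n = 5, Σx = 15, Σy = 47.8, Σxy = 185.5, Σx² = 55
Sxx = Σx² − (Σx)²/n = 55 − 45 = 10
Sxy = Σxy − (Σx)(Σy)/n = 185.5 − 143.4 = 42.1
b = Sxy/Sxx = 42.1/10 = 4.21
a = ȳ − b·x̄ = 9.56 − 4.21·3 = -3.07
ŷ(4) = -3.07 + 4.21·4 = 13.77
residual = y − ŷ = 14.0 − 13.77 = 0.23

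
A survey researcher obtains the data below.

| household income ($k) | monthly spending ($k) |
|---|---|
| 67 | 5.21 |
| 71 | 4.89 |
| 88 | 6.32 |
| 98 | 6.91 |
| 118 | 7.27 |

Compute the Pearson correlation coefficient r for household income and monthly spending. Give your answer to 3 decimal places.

0.953

n = 5, Σx = 442, Σy = 30.6, Σxy = 2787.46, Σx² = 40802, Σy² = 191.5996
Sxx = Σx² − (Σx)²/n = 40802 − 39072.8 = 1729.2
Sxy = Σxy − (Σx)(Σy)/n = 2787.46 − 2705.04 = 82.42
Syy = Σy² − (Σy)²/n = 191.5996 − 187.272 = 4.3276
r = Sxy/√(Sxx·Syy) = 82.42/√(7483.28592) = 82.42/86.505988 = 0.952766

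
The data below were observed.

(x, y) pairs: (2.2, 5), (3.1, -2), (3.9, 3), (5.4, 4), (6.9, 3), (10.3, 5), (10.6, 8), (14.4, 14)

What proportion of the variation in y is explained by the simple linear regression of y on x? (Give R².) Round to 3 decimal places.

n = 8, Σx = 56.8, Σy = 40, Σxy = 396.7, Σx² = 532.24, Σy² = 348
Sxx = Σx² − (Σx)²/n = 532.24 − 403.28 = 128.96
Sxy = Σxy − (Σx)(Σy)/n = 396.7 − 284 = 112.7
Syy = Σy² − (Σy)²/n = 348 − 200 = 148
R² = Sxy²/(Sxx·Syy) = (112.7)²/(128.96·148) = 0.665474

0.665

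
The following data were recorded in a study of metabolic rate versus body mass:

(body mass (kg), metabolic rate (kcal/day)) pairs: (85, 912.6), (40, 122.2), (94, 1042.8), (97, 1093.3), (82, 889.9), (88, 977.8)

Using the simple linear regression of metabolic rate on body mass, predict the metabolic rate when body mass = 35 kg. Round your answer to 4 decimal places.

47.1795

n = 6, Σx = 486, Σy = 5038.6, Σxy = 445550.5, Σx² = 41538
Sxx = Σx² − (Σx)²/n = 41538 − 39366 = 2172
Sxy = Σxy − (Σx)(Σy)/n = 445550.5 − 408126.6 = 37423.9
b = Sxy/Sxx = 37423.9/2172 = 17.230157
a = ȳ − b·x̄ = 839.766667 − 17.230157·81 = -555.876013
ŷ(35) = a + b·35 = -555.876013 + 17.230157·35 = 47.179466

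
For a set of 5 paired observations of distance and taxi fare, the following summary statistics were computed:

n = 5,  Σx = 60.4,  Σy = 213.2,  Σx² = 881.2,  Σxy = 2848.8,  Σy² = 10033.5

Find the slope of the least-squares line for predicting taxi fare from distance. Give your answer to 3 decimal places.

1.803

Sxx = Σx² − (Σx)²/n = 881.2 − 729.632 = 151.568
Sxy = Σxy − (Σx)(Σy)/n = 2848.8 − 2575.456 = 273.344
b = Sxy/Sxx = 273.344/151.568 = 1.803441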